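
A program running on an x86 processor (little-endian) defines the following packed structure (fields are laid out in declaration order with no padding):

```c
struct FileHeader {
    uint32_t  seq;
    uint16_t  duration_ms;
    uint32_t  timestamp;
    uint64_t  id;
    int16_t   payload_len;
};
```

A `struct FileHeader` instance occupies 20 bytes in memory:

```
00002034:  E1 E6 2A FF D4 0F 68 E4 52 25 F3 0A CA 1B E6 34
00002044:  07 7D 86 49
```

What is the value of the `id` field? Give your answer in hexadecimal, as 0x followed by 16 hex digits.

`id` follows `seq` (4 B), `duration_ms` (2 B), `timestamp` (4 B), so it starts at offset 4 + 2 + 4 = 10 and occupies 8 bytes.
Bytes at offsets 10..17: F3 0A CA 1B E6 34 07 7D.
Little-endian stores the least-significant byte at the lowest address.
Reassemble most-significant byte first: 7D 07 34 E6 1B CA 0A F3 → 0x7D0734E61BCA0AF3.

0x7D0734E61BCA0AF3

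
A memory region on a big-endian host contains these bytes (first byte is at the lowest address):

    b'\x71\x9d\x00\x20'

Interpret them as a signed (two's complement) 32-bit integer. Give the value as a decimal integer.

1906114592

In big-endian order the high byte comes first in memory.
The bytes are already most-significant first: 0x719D0020.
0x719D0020 = 1906114592.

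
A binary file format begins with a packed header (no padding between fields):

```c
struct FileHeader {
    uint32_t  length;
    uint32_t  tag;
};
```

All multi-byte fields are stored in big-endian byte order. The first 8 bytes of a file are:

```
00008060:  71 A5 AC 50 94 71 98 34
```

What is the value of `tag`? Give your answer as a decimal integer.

2490472500

`tag` follows `length` (4 bytes), so it starts at byte offset 4 and occupies 4 bytes.
Bytes at offsets 4..7: 94 71 98 34.
Big-endian stores the most-significant byte at the lowest address.
The bytes are already most-significant first: 0x94719834.
0x94719834 = 2490472500.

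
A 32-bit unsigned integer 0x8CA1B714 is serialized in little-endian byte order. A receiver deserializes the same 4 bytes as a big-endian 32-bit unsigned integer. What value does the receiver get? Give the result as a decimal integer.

347578764

Stored little-endian, the bytes at ascending addresses are 14 B7 A1 8C.
Read back as big-endian, the last byte is least significant, giving 0x14B7A18C.
0x14B7A18C = 347578764.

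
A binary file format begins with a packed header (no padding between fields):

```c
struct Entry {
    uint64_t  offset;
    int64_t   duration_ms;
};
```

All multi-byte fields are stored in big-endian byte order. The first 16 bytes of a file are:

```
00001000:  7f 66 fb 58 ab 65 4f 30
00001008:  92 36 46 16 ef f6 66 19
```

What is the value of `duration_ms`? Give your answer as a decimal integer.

-7911058631100570087

`duration_ms` follows `offset` (8 bytes), so it starts at byte offset 8 and occupies 8 bytes.
Bytes at offsets 8..15: 92 36 46 16 EF F6 66 19.
In big-endian order the high byte comes first in memory.
The bytes are already most-significant first: 0x92364616EFF66619.
Top bit is set, so as a signed 64-bit value this is 0x92364616EFF66619 − 2^64 = -7911058631100570087.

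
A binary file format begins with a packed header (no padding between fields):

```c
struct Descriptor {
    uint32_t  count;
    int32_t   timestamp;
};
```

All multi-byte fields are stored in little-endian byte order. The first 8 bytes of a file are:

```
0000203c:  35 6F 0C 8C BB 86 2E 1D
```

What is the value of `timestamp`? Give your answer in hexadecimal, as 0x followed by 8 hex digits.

0x1D2E86BB

`timestamp` follows `count` (4 bytes), so it starts at byte offset 4 and occupies 4 bytes.
Bytes at offsets 4..7: BB 86 2E 1D.
Little-endian: lowest address holds the least-significant byte.
Reassemble most-significant byte first: 1D 2E 86 BB → 0x1D2E86BB.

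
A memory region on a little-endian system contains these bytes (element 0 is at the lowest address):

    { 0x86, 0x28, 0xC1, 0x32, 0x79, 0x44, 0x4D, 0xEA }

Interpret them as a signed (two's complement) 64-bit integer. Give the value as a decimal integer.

-1563518208294442874

Little-endian stores the least-significant byte at the lowest address.
Reassemble most-significant byte first: EA 4D 44 79 32 C1 28 86 → 0xEA4D447932C12886.
Top bit is set, so as a signed 64-bit value this is 0xEA4D447932C12886 − 2^64 = -1563518208294442874.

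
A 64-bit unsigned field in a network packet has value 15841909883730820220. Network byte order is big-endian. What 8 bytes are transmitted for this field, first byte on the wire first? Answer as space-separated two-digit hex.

15841909883730820220 in hexadecimal, padded to 64 bits, is 0xDBD9C51AEF867C7C.
Split into bytes (most-significant first): DB D9 C5 1A EF 86 7C 7C.
Big-endian: lowest address holds the most-significant byte.
So the memory order matches the most-significant-first order: DB D9 C5 1A EF 86 7C 7C.

DB D9 C5 1A EF 86 7C 7C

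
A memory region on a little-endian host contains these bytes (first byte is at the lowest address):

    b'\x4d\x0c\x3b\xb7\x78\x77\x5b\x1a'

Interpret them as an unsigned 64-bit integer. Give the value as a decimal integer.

Little-endian stores the least-significant byte at the lowest address.
Reassemble most-significant byte first: 1A 5B 77 78 B7 3B 0C 4D → 0x1A5B7778B73B0C4D.
0x1A5B7778B73B0C4D = 1899243028220677197.

1899243028220677197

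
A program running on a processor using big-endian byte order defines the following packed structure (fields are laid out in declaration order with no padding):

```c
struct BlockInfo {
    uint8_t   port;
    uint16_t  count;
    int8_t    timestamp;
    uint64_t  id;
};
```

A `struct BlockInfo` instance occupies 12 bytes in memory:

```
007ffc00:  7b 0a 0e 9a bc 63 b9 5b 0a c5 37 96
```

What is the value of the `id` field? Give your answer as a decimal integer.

`id` follows `port` (1 B), `count` (2 B), `timestamp` (1 B), so it starts at offset 1 + 2 + 1 = 4 and occupies 8 bytes.
Bytes at offsets 4..11: BC 63 B9 5B 0A C5 37 96.
In big-endian order the high byte comes first in memory.
The bytes are already most-significant first: 0xBC63B95B0AC53796.
0xBC63B95B0AC53796 = 13574897502498666390.

13574897502498666390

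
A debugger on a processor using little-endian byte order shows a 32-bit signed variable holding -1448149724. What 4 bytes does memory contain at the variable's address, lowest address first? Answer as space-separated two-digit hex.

24 FD AE A9

Two's complement of -1448149724 in 32 bits: 1448149724 = 0x565102DC; invert → 0xA9AEFD23; add 1 → 0xA9AEFD24.
Split into bytes (most-significant first): A9 AE FD 24.
Little-endian: lowest address holds the least-significant byte.
So at ascending addresses the bytes are 24 FD AE A9.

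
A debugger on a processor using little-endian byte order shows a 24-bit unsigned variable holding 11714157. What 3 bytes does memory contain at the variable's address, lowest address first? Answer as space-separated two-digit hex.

6D BE B2

11714157 in hexadecimal, padded to 24 bits, is 0xB2BE6D.
Split into bytes (most-significant first): B2 BE 6D.
In little-endian order the low byte comes first in memory.
So at ascending addresses the bytes are 6D BE B2.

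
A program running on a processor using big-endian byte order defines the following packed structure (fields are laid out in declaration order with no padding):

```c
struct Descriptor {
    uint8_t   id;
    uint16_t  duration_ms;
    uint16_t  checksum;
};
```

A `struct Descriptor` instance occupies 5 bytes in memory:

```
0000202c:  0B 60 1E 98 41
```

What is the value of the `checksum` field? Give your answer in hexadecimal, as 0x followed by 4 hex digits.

0x9841

`checksum` follows `id` (1 B), `duration_ms` (2 B), so it starts at offset 1 + 2 = 3 and occupies 2 bytes.
Bytes at offsets 3..4: 98 41.
Big-endian stores the most-significant byte at the lowest address.
The bytes are already most-significant first: 0x9841.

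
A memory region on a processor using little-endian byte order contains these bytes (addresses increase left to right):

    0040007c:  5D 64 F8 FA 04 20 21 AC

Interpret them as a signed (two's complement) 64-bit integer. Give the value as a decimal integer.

-6043514019191954339

Little-endian: lowest address holds the least-significant byte.
Reassemble most-significant byte first: AC 21 20 04 FA F8 64 5D → 0xAC212004FAF8645D.
Top bit is set, so as a signed 64-bit value this is 0xAC212004FAF8645D − 2^64 = -6043514019191954339.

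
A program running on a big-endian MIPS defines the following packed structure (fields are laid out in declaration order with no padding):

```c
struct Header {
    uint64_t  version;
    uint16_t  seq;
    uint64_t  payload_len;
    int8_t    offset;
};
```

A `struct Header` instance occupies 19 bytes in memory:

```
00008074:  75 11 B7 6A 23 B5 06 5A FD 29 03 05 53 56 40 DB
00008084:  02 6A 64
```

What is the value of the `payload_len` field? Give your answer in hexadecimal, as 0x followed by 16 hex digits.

0x0305535640DB026A

`payload_len` follows `version` (8 B), `seq` (2 B), so it starts at offset 8 + 2 = 10 and occupies 8 bytes.
Bytes at offsets 10..17: 03 05 53 56 40 DB 02 6A.
Big-endian: lowest address holds the most-significant byte.
The bytes are already most-significant first: 0x0305535640DB026A.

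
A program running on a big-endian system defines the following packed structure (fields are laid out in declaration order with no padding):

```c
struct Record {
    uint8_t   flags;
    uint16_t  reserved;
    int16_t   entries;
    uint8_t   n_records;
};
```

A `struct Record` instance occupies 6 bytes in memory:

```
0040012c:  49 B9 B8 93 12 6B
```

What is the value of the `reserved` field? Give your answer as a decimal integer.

`reserved` follows `flags` (1 byte), so it starts at byte offset 1 and occupies 2 bytes.
Bytes at offsets 1..2: B9 B8.
Big-endian stores the most-significant byte at the lowest address.
The bytes are already most-significant first: 0xB9B8.
0xB9B8 = 47544.

47544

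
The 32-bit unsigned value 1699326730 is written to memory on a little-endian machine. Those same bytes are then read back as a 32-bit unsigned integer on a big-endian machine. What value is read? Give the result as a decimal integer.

178997605

1699326730 in 32-bit hexadecimal is 0x6549AB0A.
Stored little-endian, the bytes at ascending addresses are 0A AB 49 65.
Read back as big-endian, the last byte is least significant, giving 0x0AAB4965.
0x0AAB4965 = 178997605.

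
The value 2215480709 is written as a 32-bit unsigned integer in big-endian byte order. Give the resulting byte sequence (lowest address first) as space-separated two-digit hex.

2215480709 in hexadecimal, padded to 32 bits, is 0x840D8D85.
Split into bytes (most-significant first): 84 0D 8D 85.
Big-endian: lowest address holds the most-significant byte.
So the memory order matches the most-significant-first order: 84 0D 8D 85.

84 0D 8D 85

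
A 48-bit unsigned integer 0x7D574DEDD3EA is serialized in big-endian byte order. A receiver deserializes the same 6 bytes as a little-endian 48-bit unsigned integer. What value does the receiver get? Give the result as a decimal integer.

258195940267901

Stored big-endian, the bytes at ascending addresses are 7D 57 4D ED D3 EA.
Read back as little-endian, the first byte is least significant, giving 0xEAD3ED4D577D.
0xEAD3ED4D577D = 258195940267901.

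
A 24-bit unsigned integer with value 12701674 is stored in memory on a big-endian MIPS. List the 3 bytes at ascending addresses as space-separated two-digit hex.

C1 CF EA

12701674 in hexadecimal, padded to 24 bits, is 0xC1CFEA.
Split into bytes (most-significant first): C1 CF EA.
Big-endian stores the most-significant byte at the lowest address.
So the memory order matches the most-significant-first order: C1 CF EA.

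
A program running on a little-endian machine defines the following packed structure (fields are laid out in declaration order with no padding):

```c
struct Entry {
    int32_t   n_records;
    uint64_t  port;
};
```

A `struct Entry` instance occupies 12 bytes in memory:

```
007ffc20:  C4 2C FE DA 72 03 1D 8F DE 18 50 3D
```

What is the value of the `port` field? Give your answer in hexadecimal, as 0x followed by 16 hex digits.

`port` follows `n_records` (4 bytes), so it starts at byte offset 4 and occupies 8 bytes.
Bytes at offsets 4..11: 72 03 1D 8F DE 18 50 3D.
Little-endian: lowest address holds the least-significant byte.
Reassemble most-significant byte first: 3D 50 18 DE 8F 1D 03 72 → 0x3D5018DE8F1D0372.

0x3D5018DE8F1D0372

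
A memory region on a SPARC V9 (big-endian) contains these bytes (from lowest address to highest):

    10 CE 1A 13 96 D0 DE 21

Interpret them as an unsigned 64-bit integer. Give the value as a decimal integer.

Big-endian stores the most-significant byte at the lowest address.
The bytes are already most-significant first: 0x10CE1A1396D0DE21.
0x10CE1A1396D0DE21 = 1210934021246213665.

1210934021246213665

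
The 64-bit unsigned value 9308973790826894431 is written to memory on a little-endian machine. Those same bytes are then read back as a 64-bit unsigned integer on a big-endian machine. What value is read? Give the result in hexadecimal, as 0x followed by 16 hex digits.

0x5F94A879571E3081

9308973790826894431 in 64-bit hexadecimal is 0x81301E5779A8945F.
Stored little-endian, the bytes at ascending addresses are 5F 94 A8 79 57 1E 30 81.
Read back as big-endian, the last byte is least significant, giving 0x5F94A879571E3081.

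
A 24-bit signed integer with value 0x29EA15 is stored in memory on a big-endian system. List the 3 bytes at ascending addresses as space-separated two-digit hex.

Split into bytes (most-significant first): 29 EA 15.
In big-endian order the high byte comes first in memory.
So the memory order matches the most-significant-first order: 29 EA 15.

29 EA 15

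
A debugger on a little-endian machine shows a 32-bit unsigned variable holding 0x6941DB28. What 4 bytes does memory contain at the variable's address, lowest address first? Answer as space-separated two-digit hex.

Split into bytes (most-significant first): 69 41 DB 28.
Little-endian stores the least-significant byte at the lowest address.
So at ascending addresses the bytes are 28 DB 41 69.

28 DB 41 69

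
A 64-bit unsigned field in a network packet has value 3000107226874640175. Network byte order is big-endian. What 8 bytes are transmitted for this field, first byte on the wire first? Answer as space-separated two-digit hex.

29 A2 85 A0 A9 F1 F7 2F

3000107226874640175 in hexadecimal, padded to 64 bits, is 0x29A285A0A9F1F72F.
Split into bytes (most-significant first): 29 A2 85 A0 A9 F1 F7 2F.
In big-endian order the high byte comes first in memory.
So the memory order matches the most-significant-first order: 29 A2 85 A0 A9 F1 F7 2F.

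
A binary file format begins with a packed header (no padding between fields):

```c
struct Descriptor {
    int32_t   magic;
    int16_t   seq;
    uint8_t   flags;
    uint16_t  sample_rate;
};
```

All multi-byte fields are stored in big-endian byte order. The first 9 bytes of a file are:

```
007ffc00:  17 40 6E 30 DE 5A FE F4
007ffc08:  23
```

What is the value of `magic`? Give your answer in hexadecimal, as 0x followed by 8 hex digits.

0x17406E30

`magic` is the first field, at byte offset 0, occupying 4 bytes.
Bytes at offsets 0..3: 17 40 6E 30.
Big-endian: lowest address holds the most-significant byte.
The bytes are already most-significant first: 0x17406E30.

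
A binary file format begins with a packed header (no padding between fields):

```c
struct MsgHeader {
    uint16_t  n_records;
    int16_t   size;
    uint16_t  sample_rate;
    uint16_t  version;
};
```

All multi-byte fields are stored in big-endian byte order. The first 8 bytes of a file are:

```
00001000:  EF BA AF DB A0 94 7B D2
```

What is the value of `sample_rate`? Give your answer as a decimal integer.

`sample_rate` follows `n_records` (2 B), `size` (2 B), so it starts at offset 2 + 2 = 4 and occupies 2 bytes.
Bytes at offsets 4..5: A0 94.
In big-endian order the high byte comes first in memory.
The bytes are already most-significant first: 0xA094.
0xA094 = 41108.

41108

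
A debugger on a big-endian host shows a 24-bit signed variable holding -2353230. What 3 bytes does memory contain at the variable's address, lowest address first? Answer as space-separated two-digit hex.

DC 17 B2

Two's complement of -2353230 in 24 bits: 2353230 = 0x23E84E; invert → 0xDC17B1; add 1 → 0xDC17B2.
Split into bytes (most-significant first): DC 17 B2.
In big-endian order the high byte comes first in memory.
So the memory order matches the most-significant-first order: DC 17 B2.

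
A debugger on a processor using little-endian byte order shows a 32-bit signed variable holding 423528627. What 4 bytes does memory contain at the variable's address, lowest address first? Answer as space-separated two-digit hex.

423528627 in hexadecimal, padded to 32 bits, is 0x193E88B3.
Split into bytes (most-significant first): 19 3E 88 B3.
In little-endian order the low byte comes first in memory.
So at ascending addresses the bytes are B3 88 3E 19.

B3 88 3E 19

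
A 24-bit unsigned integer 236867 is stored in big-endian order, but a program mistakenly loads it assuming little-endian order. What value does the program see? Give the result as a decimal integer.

4431107

236867 in 24-bit hexadecimal is 0x039D43.
Stored big-endian, the bytes at ascending addresses are 03 9D 43.
Read back as little-endian, the first byte is least significant, giving 0x439D03.
0x439D03 = 4431107.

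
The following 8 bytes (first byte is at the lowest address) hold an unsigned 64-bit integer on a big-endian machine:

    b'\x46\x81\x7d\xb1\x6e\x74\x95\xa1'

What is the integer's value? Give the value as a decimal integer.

Big-endian: lowest address holds the most-significant byte.
The bytes are already most-significant first: 0x46817DB16E7495A1.
0x46817DB16E7495A1 = 5080480055666447777.

5080480055666447777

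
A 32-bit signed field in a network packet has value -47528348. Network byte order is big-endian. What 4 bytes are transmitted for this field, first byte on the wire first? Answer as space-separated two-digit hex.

FD 2A C6 64

Two's complement of -47528348 in 32 bits: 47528348 = 0x02D5399C; invert → 0xFD2AC663; add 1 → 0xFD2AC664.
Split into bytes (most-significant first): FD 2A C6 64.
In big-endian order the high byte comes first in memory.
So the memory order matches the most-significant-first order: FD 2A C6 64.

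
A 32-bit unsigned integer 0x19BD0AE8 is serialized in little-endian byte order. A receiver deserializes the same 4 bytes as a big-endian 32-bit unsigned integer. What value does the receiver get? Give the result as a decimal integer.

3893017881

Stored little-endian, the bytes at ascending addresses are E8 0A BD 19.
Read back as big-endian, the last byte is least significant, giving 0xE80ABD19.
0xE80ABD19 = 3893017881.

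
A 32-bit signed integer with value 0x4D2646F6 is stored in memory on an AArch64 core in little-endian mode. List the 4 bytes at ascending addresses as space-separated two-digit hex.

Split into bytes (most-significant first): 4D 26 46 F6.
Little-endian stores the least-significant byte at the lowest address.
So at ascending addresses the bytes are F6 46 26 4D.

F6 46 26 4D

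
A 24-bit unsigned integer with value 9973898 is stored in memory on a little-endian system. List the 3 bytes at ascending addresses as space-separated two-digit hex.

8A 30 98

9973898 in hexadecimal, padded to 24 bits, is 0x98308A.
Split into bytes (most-significant first): 98 30 8A.
In little-endian order the low byte comes first in memory.
So at ascending addresses the bytes are 8A 30 98.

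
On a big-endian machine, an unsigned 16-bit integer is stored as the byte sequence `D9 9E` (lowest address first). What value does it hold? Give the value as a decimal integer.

55710

Big-endian stores the most-significant byte at the lowest address.
The bytes are already most-significant first: 0xD99E.
0xD99E = 55710.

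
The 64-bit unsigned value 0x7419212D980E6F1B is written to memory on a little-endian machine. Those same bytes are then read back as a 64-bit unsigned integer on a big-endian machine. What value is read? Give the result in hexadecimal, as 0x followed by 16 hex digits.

Stored little-endian, the bytes at ascending addresses are 1B 6F 0E 98 2D 21 19 74.
Read back as big-endian, the last byte is least significant, giving 0x1B6F0E982D211974.

0x1B6F0E982D211974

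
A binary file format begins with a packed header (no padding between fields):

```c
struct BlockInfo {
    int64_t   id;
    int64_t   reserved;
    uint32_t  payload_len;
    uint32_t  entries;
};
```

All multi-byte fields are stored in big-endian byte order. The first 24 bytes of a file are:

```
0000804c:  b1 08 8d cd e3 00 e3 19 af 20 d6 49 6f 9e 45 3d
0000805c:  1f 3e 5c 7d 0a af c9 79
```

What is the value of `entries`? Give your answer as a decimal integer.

`entries` follows `id` (8 B), `reserved` (8 B), `payload_len` (4 B), so it starts at offset 8 + 8 + 4 = 20 and occupies 4 bytes.
Bytes at offsets 20..23: 0A AF C9 79.
In big-endian order the high byte comes first in memory.
The bytes are already most-significant first: 0x0AAFC979.
0x0AAFC979 = 179292537.

179292537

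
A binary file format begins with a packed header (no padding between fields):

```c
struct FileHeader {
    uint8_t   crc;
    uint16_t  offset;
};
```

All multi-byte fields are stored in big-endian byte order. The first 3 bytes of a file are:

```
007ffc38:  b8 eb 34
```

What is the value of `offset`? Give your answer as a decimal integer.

`offset` follows `crc` (1 byte), so it starts at byte offset 1 and occupies 2 bytes.
Bytes at offsets 1..2: EB 34.
Big-endian: lowest address holds the most-significant byte.
The bytes are already most-significant first: 0xEB34.
0xEB34 = 60212.

60212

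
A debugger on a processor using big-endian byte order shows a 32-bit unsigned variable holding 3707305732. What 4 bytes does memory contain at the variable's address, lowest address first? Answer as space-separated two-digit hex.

DC F8 FF 04

3707305732 in hexadecimal, padded to 32 bits, is 0xDCF8FF04.
Split into bytes (most-significant first): DC F8 FF 04.
Big-endian: lowest address holds the most-significant byte.
So the memory order matches the most-significant-first order: DC F8 FF 04.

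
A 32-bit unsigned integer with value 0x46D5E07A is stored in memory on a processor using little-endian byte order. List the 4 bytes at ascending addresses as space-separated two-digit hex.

Split into bytes (most-significant first): 46 D5 E0 7A.
Little-endian: lowest address holds the least-significant byte.
So at ascending addresses the bytes are 7A E0 D5 46.

7A E0 D5 46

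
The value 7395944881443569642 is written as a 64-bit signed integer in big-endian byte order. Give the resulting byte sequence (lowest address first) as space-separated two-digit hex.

7395944881443569642 in hexadecimal, padded to 64 bits, is 0x66A3ACAF2CCFFFEA.
Split into bytes (most-significant first): 66 A3 AC AF 2C CF FF EA.
Big-endian: lowest address holds the most-significant byte.
So the memory order matches the most-significant-first order: 66 A3 AC AF 2C CF FF EA.

66 A3 AC AF 2C CF FF EA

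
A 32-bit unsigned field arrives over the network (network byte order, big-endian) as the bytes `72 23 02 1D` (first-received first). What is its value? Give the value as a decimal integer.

In big-endian order the high byte comes first in memory.
The bytes are already most-significant first: 0x7223021D.
0x7223021D = 1914896925.

1914896925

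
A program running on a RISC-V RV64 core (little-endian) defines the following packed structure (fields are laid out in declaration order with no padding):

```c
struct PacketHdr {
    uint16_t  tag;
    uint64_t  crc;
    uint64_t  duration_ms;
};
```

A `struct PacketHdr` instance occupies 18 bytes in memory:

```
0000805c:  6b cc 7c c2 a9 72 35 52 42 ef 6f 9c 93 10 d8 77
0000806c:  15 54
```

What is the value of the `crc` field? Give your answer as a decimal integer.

`crc` follows `tag` (2 bytes), so it starts at byte offset 2 and occupies 8 bytes.
Bytes at offsets 2..9: 7C C2 A9 72 35 52 42 EF.
Little-endian stores the least-significant byte at the lowest address.
Reassemble most-significant byte first: EF 42 52 35 72 A9 C2 7C → 0xEF42523572A9C27C.
0xEF42523572A9C27C = 17240432713038152316.

17240432713038152316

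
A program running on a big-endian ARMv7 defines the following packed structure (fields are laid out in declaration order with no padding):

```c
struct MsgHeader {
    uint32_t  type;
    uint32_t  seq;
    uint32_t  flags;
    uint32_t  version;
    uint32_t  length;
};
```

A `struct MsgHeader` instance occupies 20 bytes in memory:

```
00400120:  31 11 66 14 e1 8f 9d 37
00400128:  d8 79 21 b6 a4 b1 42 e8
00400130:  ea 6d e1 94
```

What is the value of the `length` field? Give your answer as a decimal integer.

3933069716

`length` follows `type` (4 B), `seq` (4 B), `flags` (4 B), `version` (4 B), so it starts at offset 4 + 4 + 4 + 4 = 16 and occupies 4 bytes.
Bytes at offsets 16..19: EA 6D E1 94.
Big-endian: lowest address holds the most-significant byte.
The bytes are already most-significant first: 0xEA6DE194.
0xEA6DE194 = 3933069716.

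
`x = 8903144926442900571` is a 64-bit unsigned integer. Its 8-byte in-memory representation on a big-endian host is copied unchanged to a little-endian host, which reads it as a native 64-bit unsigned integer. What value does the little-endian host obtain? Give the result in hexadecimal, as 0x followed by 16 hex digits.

0x5B4C73C423538E7B

8903144926442900571 in 64-bit hexadecimal is 0x7B8E5323C4734C5B.
Stored big-endian, the bytes at ascending addresses are 7B 8E 53 23 C4 73 4C 5B.
Read back as little-endian, the first byte is least significant, giving 0x5B4C73C423538E7B.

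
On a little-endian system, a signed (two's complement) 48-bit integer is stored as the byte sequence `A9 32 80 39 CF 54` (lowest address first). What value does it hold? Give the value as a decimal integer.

In little-endian order the low byte comes first in memory.
Reassemble most-significant byte first: 54 CF 39 80 32 A9 → 0x54CF398032A9.
0x54CF398032A9 = 93248999666345.

93248999666345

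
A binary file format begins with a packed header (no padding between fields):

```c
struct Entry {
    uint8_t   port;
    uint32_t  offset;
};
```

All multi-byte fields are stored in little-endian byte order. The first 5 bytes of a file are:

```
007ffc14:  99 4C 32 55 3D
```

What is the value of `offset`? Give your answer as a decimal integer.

1028993612

`offset` follows `port` (1 byte), so it starts at byte offset 1 and occupies 4 bytes.
Bytes at offsets 1..4: 4C 32 55 3D.
Little-endian: lowest address holds the least-significant byte.
Reassemble most-significant byte first: 3D 55 32 4C → 0x3D55324C.
0x3D55324C = 1028993612.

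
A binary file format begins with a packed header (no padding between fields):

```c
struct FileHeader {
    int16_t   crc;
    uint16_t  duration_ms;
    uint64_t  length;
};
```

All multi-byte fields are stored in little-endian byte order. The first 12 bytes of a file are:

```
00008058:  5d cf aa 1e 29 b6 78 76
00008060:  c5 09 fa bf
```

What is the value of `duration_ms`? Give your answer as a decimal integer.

7850

`duration_ms` follows `crc` (2 bytes), so it starts at byte offset 2 and occupies 2 bytes.
Bytes at offsets 2..3: AA 1E.
In little-endian order the low byte comes first in memory.
Reassemble most-significant byte first: 1E AA → 0x1EAA.
0x1EAA = 7850.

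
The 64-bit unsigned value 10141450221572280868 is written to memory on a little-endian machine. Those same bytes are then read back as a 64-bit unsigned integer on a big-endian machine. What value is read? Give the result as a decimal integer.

10141450221572280868 in 64-bit hexadecimal is 0x8CBDAB3EAC1F5224.
Stored little-endian, the bytes at ascending addresses are 24 52 1F AC 3E AB BD 8C.
Read back as big-endian, the last byte is least significant, giving 0x24521FAC3EABBD8C.
0x24521FAC3EABBD8C = 2617189158101958028.

2617189158101958028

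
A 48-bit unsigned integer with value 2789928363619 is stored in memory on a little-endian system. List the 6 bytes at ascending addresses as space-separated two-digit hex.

2789928363619 in hexadecimal, padded to 48 bits, is 0x028994B06663.
Split into bytes (most-significant first): 02 89 94 B0 66 63.
Little-endian stores the least-significant byte at the lowest address.
So at ascending addresses the bytes are 63 66 B0 94 89 02.

63 66 B0 94 89 02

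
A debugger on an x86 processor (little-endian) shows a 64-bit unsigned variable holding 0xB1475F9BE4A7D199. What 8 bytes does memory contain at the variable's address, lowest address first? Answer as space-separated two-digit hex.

99 D1 A7 E4 9B 5F 47 B1

Split into bytes (most-significant first): B1 47 5F 9B E4 A7 D1 99.
In little-endian order the low byte comes first in memory.
So at ascending addresses the bytes are 99 D1 A7 E4 9B 5F 47 B1.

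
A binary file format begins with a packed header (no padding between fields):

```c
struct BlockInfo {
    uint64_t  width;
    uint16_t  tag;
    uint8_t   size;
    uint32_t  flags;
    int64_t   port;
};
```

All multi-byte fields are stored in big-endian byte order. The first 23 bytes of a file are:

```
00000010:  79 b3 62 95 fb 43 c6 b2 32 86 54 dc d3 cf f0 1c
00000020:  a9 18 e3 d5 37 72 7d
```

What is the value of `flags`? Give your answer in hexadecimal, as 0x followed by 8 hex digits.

`flags` follows `width` (8 B), `tag` (2 B), `size` (1 B), so it starts at offset 8 + 2 + 1 = 11 and occupies 4 bytes.
Bytes at offsets 11..14: DC D3 CF F0.
Big-endian stores the most-significant byte at the lowest address.
The bytes are already most-significant first: 0xDCD3CFF0.

0xDCD3CFF0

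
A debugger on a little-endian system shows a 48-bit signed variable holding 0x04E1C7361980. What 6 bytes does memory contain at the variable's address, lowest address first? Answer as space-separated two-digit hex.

Split into bytes (most-significant first): 04 E1 C7 36 19 80.
Little-endian stores the least-significant byte at the lowest address.
So at ascending addresses the bytes are 80 19 36 C7 E1 04.

80 19 36 C7 E1 04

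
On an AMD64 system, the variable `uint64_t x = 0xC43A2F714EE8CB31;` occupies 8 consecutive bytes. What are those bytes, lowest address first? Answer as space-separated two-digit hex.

Split into bytes (most-significant first): C4 3A 2F 71 4E E8 CB 31.
In little-endian order the low byte comes first in memory.
So at ascending addresses the bytes are 31 CB E8 4E 71 2F 3A C4.

31 CB E8 4E 71 2F 3A C4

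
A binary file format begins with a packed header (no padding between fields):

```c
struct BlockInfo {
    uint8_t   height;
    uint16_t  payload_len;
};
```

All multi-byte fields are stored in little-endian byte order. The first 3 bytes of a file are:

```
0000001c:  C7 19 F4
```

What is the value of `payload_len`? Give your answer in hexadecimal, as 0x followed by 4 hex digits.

`payload_len` follows `height` (1 byte), so it starts at byte offset 1 and occupies 2 bytes.
Bytes at offsets 1..2: 19 F4.
In little-endian order the low byte comes first in memory.
Reassemble most-significant byte first: F4 19 → 0xF419.

0xF419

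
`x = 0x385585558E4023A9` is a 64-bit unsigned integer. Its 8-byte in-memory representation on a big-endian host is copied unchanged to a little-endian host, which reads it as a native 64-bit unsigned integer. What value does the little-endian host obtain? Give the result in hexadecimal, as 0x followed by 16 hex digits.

Stored big-endian, the bytes at ascending addresses are 38 55 85 55 8E 40 23 A9.
Read back as little-endian, the first byte is least significant, giving 0xA923408E55855538.

0xA923408E55855538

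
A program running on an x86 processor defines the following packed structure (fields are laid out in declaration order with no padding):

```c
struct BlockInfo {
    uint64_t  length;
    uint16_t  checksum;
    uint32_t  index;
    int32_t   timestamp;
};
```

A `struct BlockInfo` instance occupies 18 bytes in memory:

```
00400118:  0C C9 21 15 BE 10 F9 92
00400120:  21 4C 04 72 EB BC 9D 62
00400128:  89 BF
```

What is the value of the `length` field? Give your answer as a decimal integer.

10590514407322798348

`length` is the first field, at byte offset 0, occupying 8 bytes.
Bytes at offsets 0..7: 0C C9 21 15 BE 10 F9 92.
Little-endian: lowest address holds the least-significant byte.
Reassemble most-significant byte first: 92 F9 10 BE 15 21 C9 0C → 0x92F910BE1521C90C.
0x92F910BE1521C90C = 10590514407322798348.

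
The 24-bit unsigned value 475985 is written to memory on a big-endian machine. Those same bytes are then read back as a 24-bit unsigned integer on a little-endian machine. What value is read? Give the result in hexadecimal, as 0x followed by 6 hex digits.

475985 in 24-bit hexadecimal is 0x074351.
Stored big-endian, the bytes at ascending addresses are 07 43 51.
Read back as little-endian, the first byte is least significant, giving 0x514307.

0x514307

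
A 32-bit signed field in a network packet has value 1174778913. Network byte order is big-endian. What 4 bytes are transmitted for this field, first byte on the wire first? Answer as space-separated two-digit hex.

1174778913 in hexadecimal, padded to 32 bits, is 0x4605B421.
Split into bytes (most-significant first): 46 05 B4 21.
In big-endian order the high byte comes first in memory.
So the memory order matches the most-significant-first order: 46 05 B4 21.

46 05 B4 21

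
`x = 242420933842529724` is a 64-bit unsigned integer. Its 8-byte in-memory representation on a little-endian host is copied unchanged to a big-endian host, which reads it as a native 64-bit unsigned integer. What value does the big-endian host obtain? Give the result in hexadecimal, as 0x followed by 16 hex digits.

242420933842529724 in 64-bit hexadecimal is 0x035D408E0FCD6DBC.
Stored little-endian, the bytes at ascending addresses are BC 6D CD 0F 8E 40 5D 03.
Read back as big-endian, the last byte is least significant, giving 0xBC6DCD0F8E405D03.

0xBC6DCD0F8E405D03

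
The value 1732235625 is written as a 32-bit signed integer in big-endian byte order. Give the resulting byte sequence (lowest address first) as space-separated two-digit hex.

67 3F D1 69

1732235625 in hexadecimal, padded to 32 bits, is 0x673FD169.
Split into bytes (most-significant first): 67 3F D1 69.
Big-endian stores the most-significant byte at the lowest address.
So the memory order matches the most-significant-first order: 67 3F D1 69.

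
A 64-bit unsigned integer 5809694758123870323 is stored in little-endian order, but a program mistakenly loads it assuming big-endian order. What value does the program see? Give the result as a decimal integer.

5809694758123870323 in 64-bit hexadecimal is 0x50A02E99F76C1873.
Stored little-endian, the bytes at ascending addresses are 73 18 6C F7 99 2E A0 50.
Read back as big-endian, the last byte is least significant, giving 0x73186CF7992EA050.
0x73186CF7992EA050 = 8293498524485460048.

8293498524485460048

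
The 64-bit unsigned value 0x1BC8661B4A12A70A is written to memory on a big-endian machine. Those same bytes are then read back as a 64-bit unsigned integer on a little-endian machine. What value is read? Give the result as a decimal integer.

Stored big-endian, the bytes at ascending addresses are 1B C8 66 1B 4A 12 A7 0A.
Read back as little-endian, the first byte is least significant, giving 0x0AA7124A1B66C81B.
0x0AA7124A1B66C81B = 767602370986559515.

767602370986559515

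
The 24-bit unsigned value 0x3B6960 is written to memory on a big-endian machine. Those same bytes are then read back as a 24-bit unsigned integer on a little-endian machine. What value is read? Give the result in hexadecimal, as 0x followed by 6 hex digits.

Stored big-endian, the bytes at ascending addresses are 3B 69 60.
Read back as little-endian, the first byte is least significant, giving 0x60693B.

0x60693B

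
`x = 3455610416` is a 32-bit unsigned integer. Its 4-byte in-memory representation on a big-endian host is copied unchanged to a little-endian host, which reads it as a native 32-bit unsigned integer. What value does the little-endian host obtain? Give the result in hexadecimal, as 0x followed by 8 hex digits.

3455610416 in 32-bit hexadecimal is 0xCDF86E30.
Stored big-endian, the bytes at ascending addresses are CD F8 6E 30.
Read back as little-endian, the first byte is least significant, giving 0x306EF8CD.

0x306EF8CD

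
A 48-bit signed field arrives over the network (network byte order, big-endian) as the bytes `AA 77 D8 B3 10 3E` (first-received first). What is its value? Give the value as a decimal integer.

Big-endian stores the most-significant byte at the lowest address.
The bytes are already most-significant first: 0xAA77D8B3103E.
Top bit is set, so as a signed 48-bit value this is 0xAA77D8B3103E − 2^48 = -94043263266754.

-94043263266754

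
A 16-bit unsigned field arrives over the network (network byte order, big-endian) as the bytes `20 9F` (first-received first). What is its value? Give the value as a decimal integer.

Big-endian stores the most-significant byte at the lowest address.
The bytes are already most-significant first: 0x209F.
0x209F = 8351.

8351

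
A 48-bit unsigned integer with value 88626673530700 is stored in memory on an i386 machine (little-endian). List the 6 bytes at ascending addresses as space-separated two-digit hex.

4C B7 64 01 9B 50

88626673530700 in hexadecimal, padded to 48 bits, is 0x509B0164B74C.
Split into bytes (most-significant first): 50 9B 01 64 B7 4C.
Little-endian stores the least-significant byte at the lowest address.
So at ascending addresses the bytes are 4C B7 64 01 9B 50.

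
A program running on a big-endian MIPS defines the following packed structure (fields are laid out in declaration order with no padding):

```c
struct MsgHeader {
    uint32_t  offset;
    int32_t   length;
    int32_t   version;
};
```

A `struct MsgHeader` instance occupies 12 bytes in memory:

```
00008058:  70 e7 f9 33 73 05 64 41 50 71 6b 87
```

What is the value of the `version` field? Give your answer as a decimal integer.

1349610375

`version` follows `offset` (4 B), `length` (4 B), so it starts at offset 4 + 4 = 8 and occupies 4 bytes.
Bytes at offsets 8..11: 50 71 6B 87.
In big-endian order the high byte comes first in memory.
The bytes are already most-significant first: 0x50716B87.
0x50716B87 = 1349610375.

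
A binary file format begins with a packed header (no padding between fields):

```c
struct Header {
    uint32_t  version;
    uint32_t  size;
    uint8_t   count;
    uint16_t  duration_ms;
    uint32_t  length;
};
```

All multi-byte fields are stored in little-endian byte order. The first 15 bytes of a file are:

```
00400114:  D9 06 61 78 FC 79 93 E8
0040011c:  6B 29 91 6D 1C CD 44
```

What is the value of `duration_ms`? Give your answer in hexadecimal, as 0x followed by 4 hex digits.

0x9129

`duration_ms` follows `version` (4 B), `size` (4 B), `count` (1 B), so it starts at offset 4 + 4 + 1 = 9 and occupies 2 bytes.
Bytes at offsets 9..10: 29 91.
Little-endian stores the least-significant byte at the lowest address.
Reassemble most-significant byte first: 91 29 → 0x9129.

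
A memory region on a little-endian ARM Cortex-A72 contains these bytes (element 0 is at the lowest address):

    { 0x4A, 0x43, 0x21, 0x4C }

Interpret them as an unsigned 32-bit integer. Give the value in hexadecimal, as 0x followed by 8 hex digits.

Little-endian stores the least-significant byte at the lowest address.
Reassemble most-significant byte first: 4C 21 43 4A → 0x4C21434A.

0x4C21434A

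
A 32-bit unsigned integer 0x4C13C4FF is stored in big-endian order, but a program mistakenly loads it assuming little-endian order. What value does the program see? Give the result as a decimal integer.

4291040076

Stored big-endian, the bytes at ascending addresses are 4C 13 C4 FF.
Read back as little-endian, the first byte is least significant, giving 0xFFC4134C.
0xFFC4134C = 4291040076.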